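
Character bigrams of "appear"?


Word: "appear" (length 6)
Number of bigrams = 6 - 2 + 1 = 5
  Position 0: "ap"
  Position 1: "pp"
  Position 2: "pe"
  Position 3: "ea"
  Position 4: "ar"
Bigrams = "ap", "pp", "pe", "ea", "ar"


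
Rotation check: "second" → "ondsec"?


Word: "second", Candidate: "ondsec"
Method: check if candidate is substring of word+word
"secondsecond" contains "ondsec"? Yes
Is rotation = Yes


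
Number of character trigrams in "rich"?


Word: "rich" (length 4)
Number of 3-grams = length - 3 + 1 = 4 - 3 + 1
= 2


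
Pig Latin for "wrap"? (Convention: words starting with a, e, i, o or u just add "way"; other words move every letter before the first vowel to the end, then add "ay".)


Word: "wrap"
Starts with consonant(s) → move to end, add 'ay'
Consonant cluster: "wr"
Pig Latin = "apwray"


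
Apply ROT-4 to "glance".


Word: "glance"
Shift: 4
Each letter → (letter + shift) mod 26:
  'g' (6) + 4 = 10 → 'k'
  'l' (11) + 4 = 15 → 'p'
  'a' (0) + 4 = 4 → 'e'
  'n' (13) + 4 = 17 → 'r'
  'c' (2) + 4 = 6 → 'g'
  'e' (4) + 4 = 8 → 'i'
Result = "kpergi"


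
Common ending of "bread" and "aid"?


Word 1: "bread"
Word 2: "aid"
Comparing from end:
  Pos -1: 'd' == 'd'
  Pos -2: 'a' != 'i' (stop)
LCS = "d" (length 1)


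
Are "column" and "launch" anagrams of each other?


Word 1: "column" → sorted: clmnou
Word 2: "launch" → sorted: achlnu
Same letters? clmnou != achlnu
Anagram = No


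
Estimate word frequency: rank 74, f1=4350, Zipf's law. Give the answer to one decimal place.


Zipf's law: f(r) = f(1) / r
f(1) = 4350
f(74) = 4350 / 74
= 58.8 occurrences


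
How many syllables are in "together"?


Word: "together"
Syllable breakdown: to | geth | er
Counting: 3 parts
= 3 syllables


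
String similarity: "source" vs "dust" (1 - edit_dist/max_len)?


Word 1: "source" (length 6)
Word 2: "dust" (length 4)
One optimal edit sequence:
  1. delete 's'  (+1)
  2. substitute 'o' -> 'd'  (+1)
  3. keep 'u'
  4. delete 'r'  (+1)
  5. substitute 'c' -> 's'  (+1)
  6. substitute 'e' -> 't'  (+1)
Edit distance = 5
Max length = max(6, 4) = 6
Similarity = 1 - 5/6
= 0.1667


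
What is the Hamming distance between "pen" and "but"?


Comparing character by character (same length = 3):
  Pos 0: 'p' vs 'b' !=
  Pos 1: 'e' vs 'u' !=
  Pos 2: 'n' vs 't' !=
Hamming distance = 3


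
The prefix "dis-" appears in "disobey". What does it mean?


Prefix: dis-
Example: disobey = dis- + obey
Meaning = not / opposite


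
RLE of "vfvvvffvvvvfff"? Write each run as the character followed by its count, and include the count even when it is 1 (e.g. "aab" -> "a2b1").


String: "vfvvvffvvvvfff"
Scanning for consecutive runs:
  'v' x 1
  'f' x 1
  'v' x 3
  'f' x 2
  'v' x 4
  'f' x 3
RLE = "v1f1v3f2v4f3"


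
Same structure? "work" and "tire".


Pattern of "work": [0, 1, 2, 3]
Pattern of "tire": [0, 1, 2, 3]
Patterns match
Same pattern = Yes


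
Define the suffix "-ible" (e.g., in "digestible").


Suffix: -ible
Example: digestible = digest + -ible
Meaning = capable of


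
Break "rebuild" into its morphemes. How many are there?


Word: "rebuild"
Morphemes: re- + build
Each morpheme carries meaning
= 2 morphemes


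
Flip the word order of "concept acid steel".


Original: "concept acid steel"
Words (1..n): concept | acid | steel
Reversed (n..1): steel | acid | concept
Result = "steel acid concept"


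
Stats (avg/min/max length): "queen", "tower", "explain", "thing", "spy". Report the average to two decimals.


Lengths: "queen"=5, "tower"=5, "explain"=7, "thing"=5, "spy"=3
Sum = 25, Count = 5
Average = 25/5 = 5.00
= avg=5.00, min=3, max=7


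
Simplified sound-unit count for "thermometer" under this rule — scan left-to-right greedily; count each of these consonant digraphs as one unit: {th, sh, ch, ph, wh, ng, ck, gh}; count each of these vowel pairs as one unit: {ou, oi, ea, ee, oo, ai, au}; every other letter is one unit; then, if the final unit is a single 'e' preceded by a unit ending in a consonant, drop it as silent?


Word: "thermometer" (11 letters)
Left-to-right scan:
  (1) 'th' (digraph)
  (2) 'e' (letter)
  (3) 'r' (letter)
  (4) 'm' (letter)
  (5) 'o' (letter)
  (6) 'm' (letter)
  (7) 'e' (letter)
  (8) 't' (letter)
  (9) 'e' (letter)
  (10) 'r' (letter)
Units from scan: 10
Sound units = 10 units


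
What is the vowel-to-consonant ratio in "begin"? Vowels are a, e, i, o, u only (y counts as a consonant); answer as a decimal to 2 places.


Word: "begin"
Vowels (a,e,i,o,u): 2
Consonants: 3
Ratio = 2/3
= 0.67


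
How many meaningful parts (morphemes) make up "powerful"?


Word: "powerful"
Morphemes: power / -ful
Each morpheme carries meaning
= 2 morphemes


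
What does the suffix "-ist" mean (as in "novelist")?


Suffix: -ist
As in: novelist -> novel + -ist
Meaning = one who practices


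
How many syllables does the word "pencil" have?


Word: "pencil"
Syllable breakdown: pen-cil
Counting: 2 parts
= 2 syllables


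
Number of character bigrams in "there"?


Word: "there" (length 5)
Number of 2-grams = length - 2 + 1 = 5 - 2 + 1
= 4


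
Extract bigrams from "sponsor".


Word: "sponsor" (length 7)
Number of bigrams = 7 - 2 + 1 = 6
  Position 0: "sp"
  Position 1: "po"
  Position 2: "on"
  Position 3: "ns"
  Position 4: "so"
  Position 5: "or"
Bigrams = "sp", "po", "on", "ns", "so", "or"


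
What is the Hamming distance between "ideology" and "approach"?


Comparing character by character (same length = 8):
  Pos 0: 'i' vs 'a' !=
  Pos 1: 'd' vs 'p' !=
  Pos 2: 'e' vs 'p' !=
  Pos 3: 'o' vs 'r' !=
  Pos 4: 'l' vs 'o' !=
  Pos 5: 'o' vs 'a' !=
  Pos 6: 'g' vs 'c' !=
  Pos 7: 'y' vs 'h' !=
Hamming distance = 8


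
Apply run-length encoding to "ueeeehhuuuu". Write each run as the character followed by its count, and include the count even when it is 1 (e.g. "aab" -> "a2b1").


String: "ueeeehhuuuu"
Scanning for consecutive runs:
  'u' x 1
  'e' x 4
  'h' x 2
  'u' x 4
RLE = "u1e4h2u4"


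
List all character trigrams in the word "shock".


Word: "shock" (length 5)
Number of trigrams = 5 - 3 + 1 = 3
  Position 0: "sho"
  Position 1: "hoc"
  Position 2: "ock"
Trigrams = "sho", "hoc", "ock"


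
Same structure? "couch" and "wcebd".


Pattern of "couch": [0, 1, 2, 0, 3]
Pattern of "wcebd": [0, 1, 2, 3, 4]
Patterns do not match
Same pattern = No


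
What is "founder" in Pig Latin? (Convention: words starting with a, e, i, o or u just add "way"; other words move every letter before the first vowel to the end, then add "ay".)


Word: "founder"
Starts with consonant(s) → move to end, add 'ay'
Consonant cluster: "f"
Pig Latin = "ounderfay"


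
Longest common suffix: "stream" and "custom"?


Word 1: "stream"
Word 2: "custom"
Comparing from end:
  Pos -1: 'm' == 'm'
  Pos -2: 'a' != 'o' (stop)
LCS = "m" (length 1)


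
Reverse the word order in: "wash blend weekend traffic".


Original: "wash blend weekend traffic"
Words (1..n): wash | blend | weekend | traffic
Reversed (n..1): traffic | weekend | blend | wash
Result = "traffic weekend blend wash"


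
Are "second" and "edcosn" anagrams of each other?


Word 1: "second" → sorted: cdenos
Word 2: "edcosn" → sorted: cdenos
Same letters? cdenos == cdenos
Anagram = Yes


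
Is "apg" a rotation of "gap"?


Word: "gap", Candidate: "apg"
Method: check if candidate is substring of word+word
"gapgap" contains "apg"? Yes
Is rotation = Yes


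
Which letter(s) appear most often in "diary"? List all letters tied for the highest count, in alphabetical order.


Word: "diary"
Letter counts:
  'a': 1
  'd': 1
  'i': 1
  'r': 1
  'y': 1
Maximum count = 1
Most frequent = 'a', 'd', 'i', 'r', 'y' (1 time each)


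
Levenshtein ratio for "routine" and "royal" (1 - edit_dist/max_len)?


Word 1: "routine" (length 7)
Word 2: "royal" (length 5)
One optimal edit sequence:
  1. keep 'r'
  2. keep 'o'
  3. delete 'u'  (+1)
  4. delete 't'  (+1)
  5. substitute 'i' -> 'y'  (+1)
  6. substitute 'n' -> 'a'  (+1)
  7. substitute 'e' -> 'l'  (+1)
Edit distance = 5
Max length = max(7, 5) = 7
Similarity = 1 - 5/7
= 0.2857


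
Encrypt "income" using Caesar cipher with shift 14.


Word: "income"
Shift: 14
Each letter → (letter + shift) mod 26:
  'i' (8) + 14 = 22 → 'w'
  'n' (13) + 14 = 1 → 'b'
  'c' (2) + 14 = 16 → 'q'
  'o' (14) + 14 = 2 → 'c'
  'm' (12) + 14 = 0 → 'a'
  'e' (4) + 14 = 18 → 's'
Result = "wbqcas"


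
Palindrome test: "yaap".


Word: "yaap"
Reversed: "paay"
Forward == Backward? yaap != paay
Palindrome = No


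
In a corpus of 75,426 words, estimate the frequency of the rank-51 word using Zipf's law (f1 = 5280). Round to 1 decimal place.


Zipf's law: f(r) = f(1) / r
f(1) = 5280
f(51) = 5280 / 51
= 103.5 occurrences


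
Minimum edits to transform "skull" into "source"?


Word 1: "skull" (length 5)
Word 2: "source" (length 6)
One optimal edit sequence (insert/delete/substitute each cost 1):
  1. keep 's'
  2. substitute 'k' -> 'o'  (+1)
  3. keep 'u'
  4. insert 'r'  (+1)
  5. substitute 'l' -> 'c'  (+1)
  6. substitute 'l' -> 'e'  (+1)
Total edit operations: 4
Edit distance = 4


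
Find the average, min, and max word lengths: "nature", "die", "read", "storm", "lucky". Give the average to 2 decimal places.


Lengths: "nature"=6, "die"=3, "read"=4, "storm"=5, "lucky"=5
Sum = 23, Count = 5
Average = 23/5 = 4.60
= avg=4.60, min=3, max=6


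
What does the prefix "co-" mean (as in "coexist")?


Prefix: co-
Example: coexist (co- + exist)
Meaning = together


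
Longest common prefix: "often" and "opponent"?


Word 1: "often"
Word 2: "opponent"
Comparing from start:
  Pos 0: 'o' == 'o'
  Pos 1: 'f' != 'p' (stop)
LCP = "o" (length 1)


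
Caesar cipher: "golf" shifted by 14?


Word: "golf"
Shift: 14
Each letter → (letter + shift) mod 26:
  'g' (6) + 14 = 20 → 'u'
  'o' (14) + 14 = 2 → 'c'
  'l' (11) + 14 = 25 → 'z'
  'f' (5) + 14 = 19 → 't'
Result = "uczt"


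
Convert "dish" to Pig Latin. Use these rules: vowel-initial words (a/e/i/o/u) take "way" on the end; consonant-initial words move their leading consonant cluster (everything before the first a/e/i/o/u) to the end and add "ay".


Word: "dish"
Starts with consonant(s) → move to end, add 'ay'
Consonant cluster: "d"
Pig Latin = "ishday"


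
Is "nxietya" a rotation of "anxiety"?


Word: "anxiety", Candidate: "nxietya"
Method: check if candidate is substring of word+word
"anxietyanxiety" contains "nxietya"? Yes
Is rotation = Yes


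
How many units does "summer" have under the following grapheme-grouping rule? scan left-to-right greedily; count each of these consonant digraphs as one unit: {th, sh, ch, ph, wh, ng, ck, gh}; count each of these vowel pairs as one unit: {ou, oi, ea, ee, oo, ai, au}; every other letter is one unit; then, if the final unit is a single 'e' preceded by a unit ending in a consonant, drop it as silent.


Word: "summer" (6 letters)
Left-to-right scan:
  1. 's' (letter)
  2. 'u' (letter)
  3. 'm' (letter)
  4. 'm' (letter)
  5. 'e' (letter)
  6. 'r' (letter)
Units from scan: 6
Sound units = 6 units


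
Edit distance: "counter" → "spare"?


Word 1: "counter" (length 7)
Word 2: "spare" (length 5)
One optimal edit sequence (insert/delete/substitute each cost 1):
  1. delete 'c'  (+1)
  2. substitute 'o' -> 's'  (+1)
  3. substitute 'u' -> 'p'  (+1)
  4. substitute 'n' -> 'a'  (+1)
  5. substitute 't' -> 'r'  (+1)
  6. keep 'e'
  7. delete 'r'  (+1)
Total edit operations: 6
Edit distance = 6


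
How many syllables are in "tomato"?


Word: "tomato"
Syllable breakdown: to / ma / to
Counting: 3 parts
= 3 syllables


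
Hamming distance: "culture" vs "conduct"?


Comparing character by character (same length = 7):
  Pos 0: 'c' vs 'c' =
  Pos 1: 'u' vs 'o' !=
  Pos 2: 'l' vs 'n' !=
  Pos 3: 't' vs 'd' !=
  Pos 4: 'u' vs 'u' =
  Pos 5: 'r' vs 'c' !=
  Pos 6: 'e' vs 't' !=
Hamming distance = 5


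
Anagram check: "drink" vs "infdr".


Word 1: "drink" → sorted: diknr
Word 2: "infdr" → sorted: dfinr
Same letters? diknr != dfinr
Anagram = No


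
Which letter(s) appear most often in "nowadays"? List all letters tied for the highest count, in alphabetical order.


Word: "nowadays"
Letter counts:
  'a': 2
  'd': 1
  'n': 1
  'o': 1
  's': 1
  'w': 1
  'y': 1
Maximum count = 2
Most frequent = 'a' (2 times each)


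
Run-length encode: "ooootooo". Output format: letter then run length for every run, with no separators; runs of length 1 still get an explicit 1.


String: "ooootooo"
Scanning for consecutive runs:
  'o' x 4
  't' x 1
  'o' x 3
RLE = "o4t1o3"


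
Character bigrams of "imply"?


Word: "imply" (length 5)
Number of bigrams = 5 - 2 + 1 = 4
  Position 0: "im"
  Position 1: "mp"
  Position 2: "pl"
  Position 3: "ly"
Bigrams = "im", "mp", "pl", "ly"


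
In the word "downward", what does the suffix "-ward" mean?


Suffix: -ward
Example: downward (down + -ward)
Meaning = in the direction of


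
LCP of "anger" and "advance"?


Word 1: "anger"
Word 2: "advance"
Comparing from start:
  Pos 0: 'a' == 'a'
  Pos 1: 'n' != 'd' (stop)
LCP = "a" (length 1)


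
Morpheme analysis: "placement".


Word: "placement"
Morphemes: place | -ment
Each morpheme carries meaning
= 2 morphemes


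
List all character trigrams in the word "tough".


Word: "tough" (length 5)
Number of trigrams = 5 - 3 + 1 = 3
  Position 0: "tou"
  Position 1: "oug"
  Position 2: "ugh"
Trigrams = "tou", "oug", "ugh"


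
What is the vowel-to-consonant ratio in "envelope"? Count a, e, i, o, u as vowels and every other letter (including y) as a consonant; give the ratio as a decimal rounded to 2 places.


Word: "envelope"
Vowels (a,e,i,o,u): 4
Consonants: 4
Ratio = 4/4
= 1.00


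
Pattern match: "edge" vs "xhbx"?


Pattern of "edge": [0, 1, 2, 0]
Pattern of "xhbx": [0, 1, 2, 0]
Patterns match
Same pattern = Yes


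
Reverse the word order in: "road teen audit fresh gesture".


Original: "road teen audit fresh gesture"
Words (1..n): road | teen | audit | fresh | gesture
Reversed (n..1): gesture | fresh | audit | teen | road
Result = "gesture fresh audit teen road"


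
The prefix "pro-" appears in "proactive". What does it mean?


Prefix: pro-
Example: proactive = pro- + active
Meaning = forward / in favor of


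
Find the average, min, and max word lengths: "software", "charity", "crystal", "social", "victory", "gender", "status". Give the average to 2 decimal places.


Lengths: "software"=8, "charity"=7, "crystal"=7, "social"=6, "victory"=7, "gender"=6, "status"=6
Sum = 47, Count = 7
Average = 47/7 = 6.71
= avg=6.71, min=6, max=8


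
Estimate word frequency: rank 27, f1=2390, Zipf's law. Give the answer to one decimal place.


Zipf's law: f(r) = f(1) / r
f(1) = 2390
f(27) = 2390 / 27
= 88.5 occurrences


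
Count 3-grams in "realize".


Word: "realize" (length 7)
Number of 3-grams = length - 3 + 1 = 7 - 3 + 1
= 5


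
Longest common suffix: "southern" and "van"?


Word 1: "southern"
Word 2: "van"
Comparing from end:
  Pos -1: 'n' == 'n'
  Pos -2: 'r' != 'a' (stop)
LCS = "n" (length 1)


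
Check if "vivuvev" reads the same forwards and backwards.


Word: "vivuvev"
Reversed: "vevuviv"
Forward == Backward? vivuvev != vevuviv
Palindrome = No


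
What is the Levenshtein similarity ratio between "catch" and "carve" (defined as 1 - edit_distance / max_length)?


Word 1: "catch" (length 5)
Word 2: "carve" (length 5)
One optimal edit sequence:
  1. keep 'c'
  2. keep 'a'
  3. substitute 't' -> 'r'  (+1)
  4. substitute 'c' -> 'v'  (+1)
  5. substitute 'h' -> 'e'  (+1)
Edit distance = 3
Max length = max(5, 5) = 5
Similarity = 1 - 3/5
= 0.4000


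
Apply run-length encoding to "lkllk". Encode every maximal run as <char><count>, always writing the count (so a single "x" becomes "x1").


String: "lkllk"
Scanning for consecutive runs:
  'l' x 1
  'k' x 1
  'l' x 2
  'k' x 1
RLE = "l1k1l2k1"


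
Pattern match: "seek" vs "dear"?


Pattern of "seek": [0, 1, 1, 2]
Pattern of "dear": [0, 1, 2, 3]
Patterns do not match
Same pattern = No


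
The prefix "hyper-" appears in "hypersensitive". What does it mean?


Prefix: hyper-
Example: hypersensitive (hyper- + sensitive)
Meaning = over / excessive


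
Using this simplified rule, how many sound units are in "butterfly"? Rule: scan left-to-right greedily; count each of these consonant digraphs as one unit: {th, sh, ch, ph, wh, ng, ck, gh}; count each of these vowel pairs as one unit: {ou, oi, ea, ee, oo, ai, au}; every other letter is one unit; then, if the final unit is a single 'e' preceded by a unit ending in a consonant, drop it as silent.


Word: "butterfly" (9 letters)
Left-to-right scan:
  1. 'b' (letter)
  2. 'u' (letter)
  3. 't' (letter)
  4. 't' (letter)
  5. 'e' (letter)
  6. 'r' (letter)
  7. 'f' (letter)
  8. 'l' (letter)
  9. 'y' (letter)
Units from scan: 9
Sound units = 9 units


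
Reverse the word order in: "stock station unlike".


Original: "stock station unlike"
Words (1..n): stock | station | unlike
Reversed (n..1): unlike | station | stock
Result = "unlike station stock"


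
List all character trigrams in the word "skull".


Word: "skull" (length 5)
Number of trigrams = 5 - 3 + 1 = 3
  Position 0: "sku"
  Position 1: "kul"
  Position 2: "ull"
Trigrams = "sku", "kul", "ull"


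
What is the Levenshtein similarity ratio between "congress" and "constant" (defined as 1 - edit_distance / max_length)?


Word 1: "congress" (length 8)
Word 2: "constant" (length 8)
One optimal edit sequence:
  1. keep 'c'
  2. keep 'o'
  3. keep 'n'
  4. substitute 'g' -> 's'  (+1)
  5. substitute 'r' -> 't'  (+1)
  6. substitute 'e' -> 'a'  (+1)
  7. substitute 's' -> 'n'  (+1)
  8. substitute 's' -> 't'  (+1)
Edit distance = 5
Max length = max(8, 8) = 8
Similarity = 1 - 5/8
= 0.3750


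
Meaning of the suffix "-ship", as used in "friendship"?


Suffix: -ship
As in: friendship -> friend + -ship
Meaning = state / position


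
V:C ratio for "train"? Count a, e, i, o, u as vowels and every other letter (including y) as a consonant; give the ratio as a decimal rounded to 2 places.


Word: "train"
Vowels (a,e,i,o,u): 2
Consonants: 3
Ratio = 2/3
= 0.67


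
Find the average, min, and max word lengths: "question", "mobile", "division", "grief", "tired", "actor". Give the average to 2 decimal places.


Lengths: "question"=8, "mobile"=6, "division"=8, "grief"=5, "tired"=5, "actor"=5
Sum = 37, Count = 6
Average = 37/6 = 6.17
= avg=6.17, min=5, max=8


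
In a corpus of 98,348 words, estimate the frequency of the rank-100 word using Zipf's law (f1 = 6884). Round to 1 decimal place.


Zipf's law: f(r) = f(1) / r
f(1) = 6884
f(100) = 6884 / 100
= 68.8 occurrences


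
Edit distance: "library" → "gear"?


Word 1: "library" (length 7)
Word 2: "gear" (length 4)
One optimal edit sequence (insert/delete/substitute each cost 1):
  1. delete 'l'  (+1)
  2. delete 'i'  (+1)
  3. substitute 'b' -> 'g'  (+1)
  4. substitute 'r' -> 'e'  (+1)
  5. keep 'a'
  6. keep 'r'
  7. delete 'y'  (+1)
Total edit operations: 5
Edit distance = 5


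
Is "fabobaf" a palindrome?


Word: "fabobaf"
Reversed: "fabobaf"
Forward == Backward? fabobaf == fabobaf
Palindrome = Yes


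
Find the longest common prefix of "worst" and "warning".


Word 1: "worst"
Word 2: "warning"
Comparing from start:
  Pos 0: 'w' == 'w'
  Pos 1: 'o' != 'a' (stop)
LCP = "w" (length 1)


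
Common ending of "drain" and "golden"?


Word 1: "drain"
Word 2: "golden"
Comparing from end:
  Pos -1: 'n' == 'n'
  Pos -2: 'i' != 'e' (stop)
LCS = "n" (length 1)


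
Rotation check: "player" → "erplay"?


Word: "player", Candidate: "erplay"
Method: check if candidate is substring of word+word
"playerplayer" contains "erplay"? Yes
Is rotation = Yes


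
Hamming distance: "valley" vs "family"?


Comparing character by character (same length = 6):
  Pos 0: 'v' vs 'f' !=
  Pos 1: 'a' vs 'a' =
  Pos 2: 'l' vs 'm' !=
  Pos 3: 'l' vs 'i' !=
  Pos 4: 'e' vs 'l' !=
  Pos 5: 'y' vs 'y' =
Hamming distance = 4


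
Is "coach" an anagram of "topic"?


Word 1: "topic" → sorted: ciopt
Word 2: "coach" → sorted: accho
Same letters? ciopt != accho
Anagram = No


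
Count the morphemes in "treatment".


Word: "treatment"
Morphemes: treat / -ment
Each morpheme carries meaning
= 2 morphemes


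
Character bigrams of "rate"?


Word: "rate" (length 4)
Number of bigrams = 4 - 2 + 1 = 3
  Position 0: "ra"
  Position 1: "at"
  Position 2: "te"
Bigrams = "ra", "at", "te"


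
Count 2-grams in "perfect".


Word: "perfect" (length 7)
Number of 2-grams = length - 2 + 1 = 7 - 2 + 1
= 6


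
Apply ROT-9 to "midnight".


Word: "midnight"
Shift: 9
Each letter → (letter + shift) mod 26:
  'm' (12) + 9 = 21 → 'v'
  'i' (8) + 9 = 17 → 'r'
  'd' (3) + 9 = 12 → 'm'
  'n' (13) + 9 = 22 → 'w'
  'i' (8) + 9 = 17 → 'r'
  'g' (6) + 9 = 15 → 'p'
  'h' (7) + 9 = 16 → 'q'
  't' (19) + 9 = 2 → 'c'
Result = "vrmwrpqc"


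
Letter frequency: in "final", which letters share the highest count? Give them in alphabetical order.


Word: "final"
Letter counts:
  'a': 1
  'f': 1
  'i': 1
  'l': 1
  'n': 1
Maximum count = 1
Most frequent = 'a', 'f', 'i', 'l', 'n' (1 time each)


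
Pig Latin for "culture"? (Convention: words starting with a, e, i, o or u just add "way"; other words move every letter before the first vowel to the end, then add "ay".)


Word: "culture"
Starts with consonant(s) → move to end, add 'ay'
Consonant cluster: "c"
Pig Latin = "ulturecay"


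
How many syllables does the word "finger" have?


Word: "finger"
Syllable breakdown: fin | ger
Counting: 2 parts
= 2 syllables


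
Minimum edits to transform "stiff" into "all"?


Word 1: "stiff" (length 5)
Word 2: "all" (length 3)
One optimal edit sequence (insert/delete/substitute each cost 1):
  1. delete 's'  (+1)
  2. delete 't'  (+1)
  3. substitute 'i' -> 'a'  (+1)
  4. substitute 'f' -> 'l'  (+1)
  5. substitute 'f' -> 'l'  (+1)
Total edit operations: 5
Edit distance = 5


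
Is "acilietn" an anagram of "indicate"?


Word 1: "indicate" → sorted: acdeiint
Word 2: "acilietn" → sorted: aceiilnt
Same letters? acdeiint != aceiilnt
Anagram = No


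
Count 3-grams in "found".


Word: "found" (length 5)
Number of 3-grams = length - 3 + 1 = 5 - 3 + 1
= 3


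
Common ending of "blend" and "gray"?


Word 1: "blend"
Word 2: "gray"
Comparing from end:
  Pos -1: 'd' != 'y' (stop)
LCS = "" (length 0)


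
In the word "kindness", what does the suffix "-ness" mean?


Suffix: -ness
Example: kindness = kind + -ness
Meaning = state of being


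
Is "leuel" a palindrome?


Word: "leuel"
Reversed: "leuel"
Forward == Backward? leuel == leuel
Palindrome = Yes


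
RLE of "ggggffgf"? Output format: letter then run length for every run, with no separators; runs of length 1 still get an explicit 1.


String: "ggggffgf"
Scanning for consecutive runs:
  'g' x 4
  'f' x 2
  'g' x 1
  'f' x 1
RLE = "g4f2g1f1"


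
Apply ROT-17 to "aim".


Word: "aim"
Shift: 17
Each letter → (letter + shift) mod 26:
  'a' (0) + 17 = 17 → 'r'
  'i' (8) + 17 = 25 → 'z'
  'm' (12) + 17 = 3 → 'd'
Result = "rzd"


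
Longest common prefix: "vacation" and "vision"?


Word 1: "vacation"
Word 2: "vision"
Comparing from start:
  Pos 0: 'v' == 'v'
  Pos 1: 'a' != 'i' (stop)
LCP = "v" (length 1)


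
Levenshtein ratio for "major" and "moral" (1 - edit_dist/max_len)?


Word 1: "major" (length 5)
Word 2: "moral" (length 5)
One optimal edit sequence:
  1. keep 'm'
  2. substitute 'a' -> 'o'  (+1)
  3. substitute 'j' -> 'r'  (+1)
  4. substitute 'o' -> 'a'  (+1)
  5. substitute 'r' -> 'l'  (+1)
Edit distance = 4
Max length = max(5, 5) = 5
Similarity = 1 - 4/5
= 0.2000


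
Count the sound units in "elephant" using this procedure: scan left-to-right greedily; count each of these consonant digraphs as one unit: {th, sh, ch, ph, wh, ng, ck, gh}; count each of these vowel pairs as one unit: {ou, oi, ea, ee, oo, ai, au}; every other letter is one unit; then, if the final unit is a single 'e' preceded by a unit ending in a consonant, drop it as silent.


Word: "elephant" (8 letters)
Left-to-right scan:
  [1] 'e' (letter)
  [2] 'l' (letter)
  [3] 'e' (letter)
  [4] 'ph' (digraph)
  [5] 'a' (letter)
  [6] 'n' (letter)
  [7] 't' (letter)
Units from scan: 7
Sound units = 7 units


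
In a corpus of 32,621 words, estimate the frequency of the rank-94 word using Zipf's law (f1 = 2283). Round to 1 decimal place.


Zipf's law: f(r) = f(1) / r
f(1) = 2283
f(94) = 2283 / 94
= 24.3 occurrences


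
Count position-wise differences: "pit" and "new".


Comparing character by character (same length = 3):
  Pos 0: 'p' vs 'n' !=
  Pos 1: 'i' vs 'e' !=
  Pos 2: 't' vs 'w' !=
Hamming distance = 3


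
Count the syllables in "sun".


Word: "sun"
Syllable breakdown: sun
Counting: 1 part
= 1 syllable


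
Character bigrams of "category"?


Word: "category" (length 8)
Number of bigrams = 8 - 2 + 1 = 7
  Position 0: "ca"
  Position 1: "at"
  Position 2: "te"
  Position 3: "eg"
  Position 4: "go"
  Position 5: "or"
  Position 6: "ry"
Bigrams = "ca", "at", "te", "eg", "go", "or", "ry"


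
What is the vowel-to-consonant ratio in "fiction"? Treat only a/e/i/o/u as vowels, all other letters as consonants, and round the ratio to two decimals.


Word: "fiction"
Vowels (a,e,i,o,u): 3
Consonants: 4
Ratio = 3/4
= 0.75


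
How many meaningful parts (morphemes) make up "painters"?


Word: "painters"
Morphemes: paint | -er | -s
Each morpheme carries meaning
= 3 morphemes


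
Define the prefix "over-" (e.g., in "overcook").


Prefix: over-
Example: overcook = over- + cook
Meaning = excessive


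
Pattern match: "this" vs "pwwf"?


Pattern of "this": [0, 1, 2, 3]
Pattern of "pwwf": [0, 1, 1, 2]
Patterns do not match
Same pattern = No


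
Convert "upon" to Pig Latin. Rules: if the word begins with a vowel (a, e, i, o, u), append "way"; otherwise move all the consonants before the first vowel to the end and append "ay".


Word: "upon"
Starts with vowel → add 'way'
Pig Latin = "uponway"


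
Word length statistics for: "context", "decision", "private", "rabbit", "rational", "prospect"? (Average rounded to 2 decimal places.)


Lengths: "context"=7, "decision"=8, "private"=7, "rabbit"=6, "rational"=8, "prospect"=8
Sum = 44, Count = 6
Average = 44/6 = 7.33
= avg=7.33, min=6, max=8


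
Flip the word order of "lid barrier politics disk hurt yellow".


Original: "lid barrier politics disk hurt yellow"
Words (1..n): lid | barrier | politics | disk | hurt | yellow
Reversed (n..1): yellow | hurt | disk | politics | barrier | lid
Result = "yellow hurt disk politics barrier lid"


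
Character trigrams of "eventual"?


Word: "eventual" (length 8)
Number of trigrams = 8 - 3 + 1 = 6
  Position 0: "eve"
  Position 1: "ven"
  Position 2: "ent"
  Position 3: "ntu"
  Position 4: "tua"
  Position 5: "ual"
Trigrams = "eve", "ven", "ent", "ntu", "tua", "ual"


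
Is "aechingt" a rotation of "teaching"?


Word: "teaching", Candidate: "aechingt"
Method: check if candidate is substring of word+word
"teachingteaching" contains "aechingt"? No
Is rotation = No


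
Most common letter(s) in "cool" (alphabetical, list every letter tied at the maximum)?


Word: "cool"
Letter counts:
  'c': 1
  'l': 1
  'o': 2
Maximum count = 2
Most frequent = 'o' (2 times each)


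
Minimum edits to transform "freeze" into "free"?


Word 1: "freeze" (length 6)
Word 2: "free" (length 4)
One optimal edit sequence (insert/delete/substitute each cost 1):
  1. keep 'f'
  2. keep 'r'
  3. delete 'e'  (+1)
  4. keep 'e'
  5. delete 'z'  (+1)
  6. keep 'e'
Total edit operations: 2
Edit distance = 2


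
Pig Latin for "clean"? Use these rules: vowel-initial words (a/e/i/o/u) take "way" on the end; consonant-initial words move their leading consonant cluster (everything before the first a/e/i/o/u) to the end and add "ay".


Word: "clean"
Starts with consonant(s) → move to end, add 'ay'
Consonant cluster: "cl"
Pig Latin = "eanclay"


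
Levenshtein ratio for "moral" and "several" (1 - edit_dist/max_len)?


Word 1: "moral" (length 5)
Word 2: "several" (length 7)
One optimal edit sequence:
  1. insert 's'  (+1)
  2. insert 'e'  (+1)
  3. substitute 'm' -> 'v'  (+1)
  4. substitute 'o' -> 'e'  (+1)
  5. keep 'r'
  6. keep 'a'
  7. keep 'l'
Edit distance = 4
Max length = max(5, 7) = 7
Similarity = 1 - 4/7
= 0.4286


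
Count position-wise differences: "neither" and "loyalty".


Comparing character by character (same length = 7):
  Pos 0: 'n' vs 'l' !=
  Pos 1: 'e' vs 'o' !=
  Pos 2: 'i' vs 'y' !=
  Pos 3: 't' vs 'a' !=
  Pos 4: 'h' vs 'l' !=
  Pos 5: 'e' vs 't' !=
  Pos 6: 'r' vs 'y' !=
Hamming distance = 7


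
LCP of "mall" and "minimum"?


Word 1: "mall"
Word 2: "minimum"
Comparing from start:
  Pos 0: 'm' == 'm'
  Pos 1: 'a' != 'i' (stop)
LCP = "m" (length 1)


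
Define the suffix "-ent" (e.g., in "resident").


Suffix: -ent
As in: resident -> reside + -ent, with a spelling change
Meaning = one who / that which


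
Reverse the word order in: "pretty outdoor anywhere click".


Original: "pretty outdoor anywhere click"
Words (1..n): pretty | outdoor | anywhere | click
Reversed (n..1): click | anywhere | outdoor | pretty
Result = "click anywhere outdoor pretty"


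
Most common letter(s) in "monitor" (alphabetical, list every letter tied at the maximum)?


Word: "monitor"
Letter counts:
  'i': 1
  'm': 1
  'n': 1
  'o': 2
  'r': 1
  't': 1
Maximum count = 2
Most frequent = 'o' (2 times each)


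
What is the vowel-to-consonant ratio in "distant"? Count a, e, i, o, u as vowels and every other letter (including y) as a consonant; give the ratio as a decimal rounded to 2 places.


Word: "distant"
Vowels (a,e,i,o,u): 2
Consonants: 5
Ratio = 2/5
= 0.40


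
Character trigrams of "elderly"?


Word: "elderly" (length 7)
Number of trigrams = 7 - 3 + 1 = 5
  Position 0: "eld"
  Position 1: "lde"
  Position 2: "der"
  Position 3: "erl"
  Position 4: "rly"
Trigrams = "eld", "lde", "der", "erl", "rly"


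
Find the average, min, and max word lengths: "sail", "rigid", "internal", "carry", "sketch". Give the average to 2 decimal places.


Lengths: "sail"=4, "rigid"=5, "internal"=8, "carry"=5, "sketch"=6
Sum = 28, Count = 5
Average = 28/5 = 5.60
= avg=5.60, min=4, max=8


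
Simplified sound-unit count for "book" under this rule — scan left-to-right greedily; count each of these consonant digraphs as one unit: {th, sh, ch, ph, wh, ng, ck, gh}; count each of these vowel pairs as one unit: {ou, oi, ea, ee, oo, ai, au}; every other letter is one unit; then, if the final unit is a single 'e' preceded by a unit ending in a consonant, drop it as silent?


Word: "book" (4 letters)
Left-to-right scan:
  [1] 'b' (letter)
  [2] 'oo' (vowel-pair)
  [3] 'k' (letter)
Units from scan: 3
Sound units = 3 units


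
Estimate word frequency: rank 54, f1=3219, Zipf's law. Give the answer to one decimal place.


Zipf's law: f(r) = f(1) / r
f(1) = 3219
f(54) = 3219 / 54
= 59.6 occurrences


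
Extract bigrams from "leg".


Word: "leg" (length 3)
Number of bigrams = 3 - 2 + 1 = 2
  Position 0: "le"
  Position 1: "eg"
Bigrams = "le", "eg"


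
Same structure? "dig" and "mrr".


Pattern of "dig": [0, 1, 2]
Pattern of "mrr": [0, 1, 1]
Patterns do not match
Same pattern = No


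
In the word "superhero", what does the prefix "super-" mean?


Prefix: super-
Example: superhero = super- + hero
Meaning = above / beyond


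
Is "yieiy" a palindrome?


Word: "yieiy"
Reversed: "yieiy"
Forward == Backward? yieiy == yieiy
Palindrome = Yes


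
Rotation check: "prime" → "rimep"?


Word: "prime", Candidate: "rimep"
Method: check if candidate is substring of word+word
"primeprime" contains "rimep"? Yes
Is rotation = Yes


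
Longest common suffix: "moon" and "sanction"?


Word 1: "moon"
Word 2: "sanction"
Comparing from end:
  Pos -1: 'n' == 'n'
  Pos -2: 'o' == 'o'
  Pos -3: 'o' != 'i' (stop)
LCS = "on" (length 2)


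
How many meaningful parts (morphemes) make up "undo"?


Word: "undo"
Morphemes: un- | do
Each morpheme carries meaning
= 2 morphemes


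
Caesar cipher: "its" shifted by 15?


Word: "its"
Shift: 15
Each letter → (letter + shift) mod 26:
  'i' (8) + 15 = 23 → 'x'
  't' (19) + 15 = 8 → 'i'
  's' (18) + 15 = 7 → 'h'
Result = "xih"


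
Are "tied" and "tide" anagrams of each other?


Word 1: "tied" → sorted: deit
Word 2: "tide" → sorted: deit
Same letters? deit == deit
Anagram = Yes


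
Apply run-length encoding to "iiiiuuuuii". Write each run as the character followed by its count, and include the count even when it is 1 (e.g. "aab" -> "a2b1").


String: "iiiiuuuuii"
Scanning for consecutive runs:
  'i' x 4
  'u' x 4
  'i' x 2
RLE = "i4u4i2"


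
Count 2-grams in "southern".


Word: "southern" (length 8)
Number of 2-grams = length - 2 + 1 = 8 - 2 + 1
= 7


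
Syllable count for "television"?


Word: "television"
Syllable breakdown: tel-e-vi-sion
Counting: 4 parts
= 4 syllables


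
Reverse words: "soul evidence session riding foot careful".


Original: "soul evidence session riding foot careful"
Words (1..n): soul | evidence | session | riding | foot | careful
Reversed (n..1): careful | foot | riding | session | evidence | soul
Result = "careful foot riding session evidence soul"


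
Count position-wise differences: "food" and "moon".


Comparing character by character (same length = 4):
  Pos 0: 'f' vs 'm' !=
  Pos 1: 'o' vs 'o' =
  Pos 2: 'o' vs 'o' =
  Pos 3: 'd' vs 'n' !=
Hamming distance = 2


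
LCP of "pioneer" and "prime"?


Word 1: "pioneer"
Word 2: "prime"
Comparing from start:
  Pos 0: 'p' == 'p'
  Pos 1: 'i' != 'r' (stop)
LCP = "p" (length 1)


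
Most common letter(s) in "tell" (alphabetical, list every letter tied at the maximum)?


Word: "tell"
Letter counts:
  'e': 1
  'l': 2
  't': 1
Maximum count = 2
Most frequent = 'l' (2 times each)


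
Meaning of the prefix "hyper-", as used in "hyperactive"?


Prefix: hyper-
As in: hyperactive -> hyper- + active
Meaning = over / excessive


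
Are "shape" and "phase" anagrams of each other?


Word 1: "shape" → sorted: aehps
Word 2: "phase" → sorted: aehps
Same letters? aehps == aehps
Anagram = Yes


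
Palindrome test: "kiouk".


Word: "kiouk"
Reversed: "kuoik"
Forward == Backward? kiouk != kuoik
Palindrome = No


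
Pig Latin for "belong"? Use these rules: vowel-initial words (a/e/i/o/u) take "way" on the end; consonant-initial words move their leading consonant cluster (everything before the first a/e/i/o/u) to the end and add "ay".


Word: "belong"
Starts with consonant(s) → move to end, add 'ay'
Consonant cluster: "b"
Pig Latin = "elongbay"


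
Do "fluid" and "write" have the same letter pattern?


Pattern of "fluid": [0, 1, 2, 3, 4]
Pattern of "write": [0, 1, 2, 3, 4]
Patterns match
Same pattern = Yes


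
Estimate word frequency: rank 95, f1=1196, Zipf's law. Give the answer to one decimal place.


Zipf's law: f(r) = f(1) / r
f(1) = 1196
f(95) = 1196 / 95
= 12.6 occurrences


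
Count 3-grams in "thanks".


Word: "thanks" (length 6)
Number of 3-grams = length - 3 + 1 = 6 - 3 + 1
= 4


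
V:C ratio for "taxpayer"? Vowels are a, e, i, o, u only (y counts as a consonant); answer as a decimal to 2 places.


Word: "taxpayer"
Vowels (a,e,i,o,u): 3
Consonants: 5
Ratio = 3/5
= 0.60


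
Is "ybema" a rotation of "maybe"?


Word: "maybe", Candidate: "ybema"
Method: check if candidate is substring of word+word
"maybemaybe" contains "ybema"? Yes
Is rotation = Yes


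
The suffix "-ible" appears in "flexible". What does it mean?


Suffix: -ible
Example: flexible (flex + -ible)
Meaning = capable of


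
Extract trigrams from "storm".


Word: "storm" (length 5)
Number of trigrams = 5 - 3 + 1 = 3
  Position 0: "sto"
  Position 1: "tor"
  Position 2: "orm"
Trigrams = "sto", "tor", "orm"


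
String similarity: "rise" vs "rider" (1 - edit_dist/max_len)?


Word 1: "rise" (length 4)
Word 2: "rider" (length 5)
One optimal edit sequence:
  1. keep 'r'
  2. keep 'i'
  3. substitute 's' -> 'd'  (+1)
  4. keep 'e'
  5. insert 'r'  (+1)
Edit distance = 2
Max length = max(4, 5) = 5
Similarity = 1 - 2/5
= 0.6000


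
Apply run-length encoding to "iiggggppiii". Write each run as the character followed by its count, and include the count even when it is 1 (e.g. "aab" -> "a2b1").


String: "iiggggppiii"
Scanning for consecutive runs:
  'i' x 2
  'g' x 4
  'p' x 2
  'i' x 3
RLE = "i2g4p2i3"


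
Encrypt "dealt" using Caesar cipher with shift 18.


Word: "dealt"
Shift: 18
Each letter → (letter + shift) mod 26:
  'd' (3) + 18 = 21 → 'v'
  'e' (4) + 18 = 22 → 'w'
  'a' (0) + 18 = 18 → 's'
  'l' (11) + 18 = 3 → 'd'
  't' (19) + 18 = 11 → 'l'
Result = "vwsdl"


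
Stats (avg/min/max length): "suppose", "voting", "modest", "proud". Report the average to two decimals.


Lengths: "suppose"=7, "voting"=6, "modest"=6, "proud"=5
Sum = 24, Count = 4
Average = 24/4 = 6.00
= avg=6.00, min=5, max=7


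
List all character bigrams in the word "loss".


Word: "loss" (length 4)
Number of bigrams = 4 - 2 + 1 = 3
  Position 0: "lo"
  Position 1: "os"
  Position 2: "ss"
Bigrams = "lo", "os", "ss"


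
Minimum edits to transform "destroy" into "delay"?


Word 1: "destroy" (length 7)
Word 2: "delay" (length 5)
One optimal edit sequence (insert/delete/substitute each cost 1):
  1. keep 'd'
  2. keep 'e'
  3. delete 's'  (+1)
  4. delete 't'  (+1)
  5. substitute 'r' -> 'l'  (+1)
  6. substitute 'o' -> 'a'  (+1)
  7. keep 'y'
Total edit operations: 4
Edit distance = 4


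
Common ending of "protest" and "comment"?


Word 1: "protest"
Word 2: "comment"
Comparing from end:
  Pos -1: 't' == 't'
  Pos -2: 's' != 'n' (stop)
LCS = "t" (length 1)


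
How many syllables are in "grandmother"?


Word: "grandmother"
Syllable breakdown: grand · moth · er
Counting: 3 parts
= 3 syllables


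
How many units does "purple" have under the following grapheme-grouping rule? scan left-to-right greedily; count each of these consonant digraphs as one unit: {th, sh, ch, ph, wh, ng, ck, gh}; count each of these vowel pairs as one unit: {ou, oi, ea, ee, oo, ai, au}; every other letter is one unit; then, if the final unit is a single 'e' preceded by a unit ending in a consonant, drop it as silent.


Word: "purple" (6 letters)
Left-to-right scan:
  (1) 'p' (letter)
  (2) 'u' (letter)
  (3) 'r' (letter)
  (4) 'p' (letter)
  (5) 'l' (letter)
  (6) 'e' (letter)
Units from scan: 6
Final unit is 'e' after a consonant -> drop as silent (-1)
Sound units = 5 units


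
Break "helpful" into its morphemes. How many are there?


Word: "helpful"
Morphemes: help | -ful
Each morpheme carries meaning
= 2 morphemes


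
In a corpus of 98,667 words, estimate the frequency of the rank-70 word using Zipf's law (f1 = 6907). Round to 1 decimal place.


Zipf's law: f(r) = f(1) / r
f(1) = 6907
f(70) = 6907 / 70
= 98.7 occurrences


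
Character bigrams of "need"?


Word: "need" (length 4)
Number of bigrams = 4 - 2 + 1 = 3
  Position 0: "ne"
  Position 1: "ee"
  Position 2: "ed"
Bigrams = "ne", "ee", "ed"


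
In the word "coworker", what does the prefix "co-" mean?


Prefix: co-
Example: coworker = co- + worker
Meaning = together


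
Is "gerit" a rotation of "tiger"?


Word: "tiger", Candidate: "gerit"
Method: check if candidate is substring of word+word
"tigertiger" contains "gerit"? No
Is rotation = No
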